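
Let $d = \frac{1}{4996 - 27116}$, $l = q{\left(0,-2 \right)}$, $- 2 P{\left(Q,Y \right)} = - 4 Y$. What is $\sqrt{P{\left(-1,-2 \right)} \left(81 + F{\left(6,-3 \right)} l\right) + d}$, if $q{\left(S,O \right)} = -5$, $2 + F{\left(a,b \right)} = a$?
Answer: $\frac{i \sqrt{29846963930}}{11060} \approx 15.62 i$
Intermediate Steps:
$F{\left(a,b \right)} = -2 + a$
$P{\left(Q,Y \right)} = 2 Y$ ($P{\left(Q,Y \right)} = - \frac{\left(-4\right) Y}{2} = 2 Y$)
$l = -5$
$d = - \frac{1}{22120}$ ($d = \frac{1}{-22120} = - \frac{1}{22120} \approx -4.5208 \cdot 10^{-5}$)
$\sqrt{P{\left(-1,-2 \right)} \left(81 + F{\left(6,-3 \right)} l\right) + d} = \sqrt{2 \left(-2\right) \left(81 + \left(-2 + 6\right) \left(-5\right)\right) - \frac{1}{22120}} = \sqrt{- 4 \left(81 + 4 \left(-5\right)\right) - \frac{1}{22120}} = \sqrt{- 4 \left(81 - 20\right) - \frac{1}{22120}} = \sqrt{\left(-4\right) 61 - \frac{1}{22120}} = \sqrt{-244 - \frac{1}{22120}} = \sqrt{- \frac{5397281}{22120}} = \frac{i \sqrt{29846963930}}{11060}$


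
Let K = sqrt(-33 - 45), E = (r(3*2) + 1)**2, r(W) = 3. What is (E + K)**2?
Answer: (16 + I*sqrt(78))**2 ≈ 178.0 + 282.62*I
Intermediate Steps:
E = 16 (E = (3 + 1)**2 = 4**2 = 16)
K = I*sqrt(78) (K = sqrt(-78) = I*sqrt(78) ≈ 8.8318*I)
(E + K)**2 = (16 + I*sqrt(78))**2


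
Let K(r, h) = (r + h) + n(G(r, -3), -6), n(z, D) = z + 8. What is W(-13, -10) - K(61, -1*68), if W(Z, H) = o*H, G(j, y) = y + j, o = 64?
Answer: -699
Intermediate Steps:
G(j, y) = j + y
n(z, D) = 8 + z
K(r, h) = 5 + h + 2*r (K(r, h) = (r + h) + (8 + (r - 3)) = (h + r) + (8 + (-3 + r)) = (h + r) + (5 + r) = 5 + h + 2*r)
W(Z, H) = 64*H
W(-13, -10) - K(61, -1*68) = 64*(-10) - (5 - 1*68 + 2*61) = -640 - (5 - 68 + 122) = -640 - 1*59 = -640 - 59 = -699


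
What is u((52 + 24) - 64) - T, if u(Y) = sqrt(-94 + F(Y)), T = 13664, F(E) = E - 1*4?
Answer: -13664 + I*sqrt(86) ≈ -13664.0 + 9.2736*I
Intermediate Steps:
F(E) = -4 + E (F(E) = E - 4 = -4 + E)
u(Y) = sqrt(-98 + Y) (u(Y) = sqrt(-94 + (-4 + Y)) = sqrt(-98 + Y))
u((52 + 24) - 64) - T = sqrt(-98 + ((52 + 24) - 64)) - 1*13664 = sqrt(-98 + (76 - 64)) - 13664 = sqrt(-98 + 12) - 13664 = sqrt(-86) - 13664 = I*sqrt(86) - 13664 = -13664 + I*sqrt(86)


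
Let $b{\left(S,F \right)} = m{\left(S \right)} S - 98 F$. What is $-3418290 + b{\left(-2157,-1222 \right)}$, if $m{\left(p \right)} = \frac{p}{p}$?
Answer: $-3300691$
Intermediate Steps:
$m{\left(p \right)} = 1$
$b{\left(S,F \right)} = S - 98 F$ ($b{\left(S,F \right)} = 1 S - 98 F = S - 98 F$)
$-3418290 + b{\left(-2157,-1222 \right)} = -3418290 - -117599 = -3418290 + \left(-2157 + 119756\right) = -3418290 + 117599 = -3300691$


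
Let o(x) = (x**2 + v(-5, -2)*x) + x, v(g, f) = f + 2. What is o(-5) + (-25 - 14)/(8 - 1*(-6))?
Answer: 241/14 ≈ 17.214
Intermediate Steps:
v(g, f) = 2 + f
o(x) = x + x**2 (o(x) = (x**2 + (2 - 2)*x) + x = (x**2 + 0*x) + x = (x**2 + 0) + x = x**2 + x = x + x**2)
o(-5) + (-25 - 14)/(8 - 1*(-6)) = -5*(1 - 5) + (-25 - 14)/(8 - 1*(-6)) = -5*(-4) - 39/(8 + 6) = 20 - 39/14 = 241/14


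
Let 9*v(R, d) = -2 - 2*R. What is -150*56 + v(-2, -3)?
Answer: -75598/9 ≈ -8399.8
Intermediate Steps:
v(R, d) = -2/9 - 2*R/9 (v(R, d) = (-2 - 2*R)/9 = -2/9 - 2*R/9)
-150*56 + v(-2, -3) = -150*56 + (-2/9 - 2/9*(-2)) = -8400 + (-2/9 + 4/9) = -8400 + 2/9 = -75598/9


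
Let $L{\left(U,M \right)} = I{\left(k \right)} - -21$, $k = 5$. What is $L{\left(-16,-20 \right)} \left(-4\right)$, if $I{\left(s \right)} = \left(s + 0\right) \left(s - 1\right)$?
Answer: $-164$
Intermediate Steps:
$I{\left(s \right)} = s \left(-1 + s\right)$
$L{\left(U,M \right)} = 41$ ($L{\left(U,M \right)} = 5 \left(-1 + 5\right) - -21 = 5 \cdot 4 + 21 = 20 + 21 = 41$)
$L{\left(-16,-20 \right)} \left(-4\right) = 41 \left(-4\right) = -164$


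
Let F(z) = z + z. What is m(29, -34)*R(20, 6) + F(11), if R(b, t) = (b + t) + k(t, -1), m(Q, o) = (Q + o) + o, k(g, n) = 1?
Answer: -1031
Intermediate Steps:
m(Q, o) = Q + 2*o
F(z) = 2*z
R(b, t) = 1 + b + t (R(b, t) = (b + t) + 1 = 1 + b + t)
m(29, -34)*R(20, 6) + F(11) = (29 + 2*(-34))*(1 + 20 + 6) + 2*11 = (29 - 68)*27 + 22 = -39*27 + 22 = -1053 + 22 = -1031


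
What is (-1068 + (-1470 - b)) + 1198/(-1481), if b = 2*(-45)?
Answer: -3626686/1481 ≈ -2448.8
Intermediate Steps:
b = -90
(-1068 + (-1470 - b)) + 1198/(-1481) = (-1068 + (-1470 - 1*(-90))) + 1198/(-1481) = (-1068 + (-1470 + 90)) + 1198*(-1/1481) = (-1068 - 1380) - 1198/1481 = -2448 - 1198/1481 = -3626686/1481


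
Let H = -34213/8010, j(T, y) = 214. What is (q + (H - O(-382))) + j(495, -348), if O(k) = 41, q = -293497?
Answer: -2349559453/8010 ≈ -2.9333e+5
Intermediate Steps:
H = -34213/8010 (H = -34213*1/8010 = -34213/8010 ≈ -4.2713)
(q + (H - O(-382))) + j(495, -348) = (-293497 + (-34213/8010 - 1*41)) + 214 = (-293497 + (-34213/8010 - 41)) + 214 = (-293497 - 362623/8010) + 214 = -2351273593/8010 + 214 = -2349559453/8010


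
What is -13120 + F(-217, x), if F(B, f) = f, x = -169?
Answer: -13289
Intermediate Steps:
-13120 + F(-217, x) = -13120 - 169 = -13289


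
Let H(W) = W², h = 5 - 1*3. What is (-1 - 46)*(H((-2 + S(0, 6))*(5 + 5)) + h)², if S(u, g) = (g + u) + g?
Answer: -4701880188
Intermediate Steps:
S(u, g) = u + 2*g
h = 2 (h = 5 - 3 = 2)
(-1 - 46)*(H((-2 + S(0, 6))*(5 + 5)) + h)² = (-1 - 46)*(((-2 + (0 + 2*6))*(5 + 5))² + 2)² = -47*(((-2 + (0 + 12))*10)² + 2)² = -47*(((-2 + 12)*10)² + 2)² = -47*((10*10)² + 2)² = -47*(100² + 2)² = -47*(10000 + 2)² = -47*10002² = -47*100040004 = -4701880188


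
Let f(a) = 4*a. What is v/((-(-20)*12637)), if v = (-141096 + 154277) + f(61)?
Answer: 2685/50548 ≈ 0.053118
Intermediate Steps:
v = 13425 (v = (-141096 + 154277) + 4*61 = 13181 + 244 = 13425)
v/((-(-20)*12637)) = 13425/((-(-20)*12637)) = 13425/((-20*(-12637))) = 13425/252740 = 13425*(1/252740) = 2685/50548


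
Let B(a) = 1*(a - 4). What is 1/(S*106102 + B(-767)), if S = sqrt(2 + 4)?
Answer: 257/22515070661 + 106102*sqrt(6)/67545211983 ≈ 3.8591e-6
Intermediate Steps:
S = sqrt(6) ≈ 2.4495
B(a) = -4 + a (B(a) = 1*(-4 + a) = -4 + a)
1/(S*106102 + B(-767)) = 1/(sqrt(6)*106102 + (-4 - 767)) = 1/(106102*sqrt(6) - 771) = 1/(-771 + 106102*sqrt(6))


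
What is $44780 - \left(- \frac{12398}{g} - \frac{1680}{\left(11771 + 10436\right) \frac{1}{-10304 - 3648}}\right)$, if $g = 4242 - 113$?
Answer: $\frac{4009493445286}{91692703} \approx 43728.0$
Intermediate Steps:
$g = 4129$ ($g = 4242 - 113 = 4129$)
$44780 - \left(- \frac{12398}{g} - \frac{1680}{\left(11771 + 10436\right) \frac{1}{-10304 - 3648}}\right) = 44780 - \left(- \frac{12398}{4129} - \frac{1680}{\left(11771 + 10436\right) \frac{1}{-10304 - 3648}}\right) = 44780 - \left(\left(-12398\right) \frac{1}{4129} - \frac{1680}{22207 \frac{1}{-13952}}\right) = 44780 - \left(- \frac{12398}{4129} - \frac{1680}{22207 \left(- \frac{1}{13952}\right)}\right) = 44780 - \left(- \frac{12398}{4129} - \frac{1680}{- \frac{22207}{13952}}\right) = 44780 - \left(- \frac{12398}{4129} - - \frac{23439360}{22207}\right) = 44780 - \left(- \frac{12398}{4129} + \frac{23439360}{22207}\right) = 44780 - \frac{96505795054}{91692703} = \frac{4009493445286}{91692703}$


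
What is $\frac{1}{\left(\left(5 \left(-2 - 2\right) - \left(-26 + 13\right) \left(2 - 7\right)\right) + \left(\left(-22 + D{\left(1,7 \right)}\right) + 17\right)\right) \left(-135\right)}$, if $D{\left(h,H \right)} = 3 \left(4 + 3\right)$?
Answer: $\frac{1}{9315} \approx 0.00010735$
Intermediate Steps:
$D{\left(h,H \right)} = 21$ ($D{\left(h,H \right)} = 3 \cdot 7 = 21$)
$\frac{1}{\left(\left(5 \left(-2 - 2\right) - \left(-26 + 13\right) \left(2 - 7\right)\right) + \left(\left(-22 + D{\left(1,7 \right)}\right) + 17\right)\right) \left(-135\right)} = \frac{1}{\left(\left(5 \left(-2 - 2\right) - \left(-26 + 13\right) \left(2 - 7\right)\right) + \left(\left(-22 + 21\right) + 17\right)\right) \left(-135\right)} = \frac{1}{\left(\left(5 \left(-4\right) - \left(-13\right) \left(-5\right)\right) + \left(-1 + 17\right)\right) \left(-135\right)} = \frac{1}{\left(\left(-20 - 65\right) + 16\right) \left(-135\right)} = \frac{1}{\left(-85 + 16\right) \left(-135\right)} = \frac{1}{\left(-69\right) \left(-135\right)} = \frac{1}{9315}$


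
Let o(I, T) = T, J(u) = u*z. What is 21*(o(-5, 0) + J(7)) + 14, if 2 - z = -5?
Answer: 1043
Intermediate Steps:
z = 7 (z = 2 - 1*(-5) = 2 + 5 = 7)
J(u) = 7*u (J(u) = u*7 = 7*u)
21*(o(-5, 0) + J(7)) + 14 = 21*(0 + 7*7) + 14 = 21*(0 + 49) + 14 = 21*49 + 14 = 1029 + 14 = 1043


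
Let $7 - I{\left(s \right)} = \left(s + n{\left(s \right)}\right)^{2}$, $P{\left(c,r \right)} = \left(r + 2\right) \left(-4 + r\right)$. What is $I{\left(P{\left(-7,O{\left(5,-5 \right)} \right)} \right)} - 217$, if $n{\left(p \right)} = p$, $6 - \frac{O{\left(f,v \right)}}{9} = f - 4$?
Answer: $-14853526$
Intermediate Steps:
$O{\left(f,v \right)} = 90 - 9 f$ ($O{\left(f,v \right)} = 54 - 9 \left(f - 4\right) = 54 - 9 \left(-4 + f\right) = 54 - \left(-36 + 9 f\right) = 90 - 9 f$)
$P{\left(c,r \right)} = \left(-4 + r\right) \left(2 + r\right)$ ($P{\left(c,r \right)} = \left(2 + r\right) \left(-4 + r\right) = \left(-4 + r\right) \left(2 + r\right)$)
$I{\left(s \right)} = 7 - 4 s^{2}$ ($I{\left(s \right)} = 7 - \left(s + s\right)^{2} = 7 - \left(2 s\right)^{2} = 7 - 4 s^{2}$)
$I{\left(P{\left(-7,O{\left(5,-5 \right)} \right)} \right)} - 217 = \left(7 - 4 \left(-8 + \left(90 - 45\right)^{2} - 2 \left(90 - 45\right)\right)^{2}\right) - 217 = \left(7 - 4 \left(-8 + 45^{2} - 90\right)^{2}\right) - 217 = \left(7 - 4 \left(-8 + 2025 - 90\right)^{2}\right) - 217 = \left(7 - 4 \cdot 1927^{2}\right) - 217 = \left(7 - 14853316\right) - 217 = -14853309 - 217 = -14853526$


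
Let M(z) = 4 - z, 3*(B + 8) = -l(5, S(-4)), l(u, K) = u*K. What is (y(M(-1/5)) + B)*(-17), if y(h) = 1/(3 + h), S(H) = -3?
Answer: 1751/36 ≈ 48.639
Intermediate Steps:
l(u, K) = K*u
B = -3 (B = -8 + (-(-3)*5)/3 = -8 + (-1*(-15))/3 = -8 + (⅓)*15 = -8 + 5 = -3)
(y(M(-1/5)) + B)*(-17) = (1/(3 + (4 - (-1)/5)) - 3)*(-17) = (1/(3 + (4 - 1*(-⅕))) - 3)*(-17) = (1/(3 + (4 + ⅕)) - 3)*(-17) = (1/(3 + 21/5) - 3)*(-17) = (1/(36/5) - 3)*(-17) = (5/36 - 3)*(-17) = -103/36*(-17) = 1751/36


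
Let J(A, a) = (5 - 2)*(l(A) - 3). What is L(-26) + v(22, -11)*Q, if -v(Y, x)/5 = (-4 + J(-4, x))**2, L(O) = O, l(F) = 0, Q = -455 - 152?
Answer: 512889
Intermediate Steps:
Q = -607
J(A, a) = -9 (J(A, a) = (5 - 2)*(0 - 3) = 3*(-3) = -9)
v(Y, x) = -845 (v(Y, x) = -5*(-4 - 9)**2 = -5*(-13)**2 = -5*169 = -845)
L(-26) + v(22, -11)*Q = -26 - 845*(-607) = -26 + 512915 = 512889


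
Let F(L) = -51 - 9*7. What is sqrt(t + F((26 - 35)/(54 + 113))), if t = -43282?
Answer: 2*I*sqrt(10849) ≈ 208.32*I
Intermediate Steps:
F(L) = -114 (F(L) = -51 - 63 = -114)
sqrt(t + F((26 - 35)/(54 + 113))) = sqrt(-43282 - 114) = sqrt(-43396) = 2*I*sqrt(10849)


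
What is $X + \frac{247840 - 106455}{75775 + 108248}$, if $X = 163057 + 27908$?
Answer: $\frac{35142093580}{184023} \approx 1.9097 \cdot 10^{5}$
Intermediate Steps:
$X = 190965$
$X + \frac{247840 - 106455}{75775 + 108248} = 190965 + \frac{247840 - 106455}{75775 + 108248} = 190965 + \frac{141385}{184023} = \frac{35142093580}{184023}$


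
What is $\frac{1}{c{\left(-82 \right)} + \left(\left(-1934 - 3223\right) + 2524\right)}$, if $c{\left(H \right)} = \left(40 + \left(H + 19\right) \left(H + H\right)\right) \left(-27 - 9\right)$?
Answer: $- \frac{1}{376025} \approx -2.6594 \cdot 10^{-6}$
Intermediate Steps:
$c{\left(H \right)} = -1440 - 72 H \left(19 + H\right)$ ($c{\left(H \right)} = \left(40 + \left(19 + H\right) 2 H\right) \left(-36\right) = \left(40 + 2 H \left(19 + H\right)\right) \left(-36\right) = -1440 - 72 H \left(19 + H\right)$)
$\frac{1}{c{\left(-82 \right)} + \left(\left(-1934 - 3223\right) + 2524\right)} = \frac{1}{\left(-1440 - -112176 - 72 \left(-82\right)^{2}\right) + \left(\left(-1934 - 3223\right) + 2524\right)} = \frac{1}{\left(-1440 + 112176 - 484128\right) + \left(-5157 + 2524\right)} = \frac{1}{\left(-1440 + 112176 - 484128\right) - 2633} = \frac{1}{-373392 - 2633} = \frac{1}{-376025} = - \frac{1}{376025}$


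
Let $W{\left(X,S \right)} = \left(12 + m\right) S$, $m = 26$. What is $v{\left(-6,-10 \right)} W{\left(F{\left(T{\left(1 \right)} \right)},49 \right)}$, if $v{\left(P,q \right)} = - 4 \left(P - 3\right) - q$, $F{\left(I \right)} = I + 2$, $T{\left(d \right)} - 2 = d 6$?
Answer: $85652$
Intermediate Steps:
$T{\left(d \right)} = 2 + 6 d$ ($T{\left(d \right)} = 2 + d 6 = 2 + 6 d$)
$F{\left(I \right)} = 2 + I$
$v{\left(P,q \right)} = 12 - q - 4 P$ ($v{\left(P,q \right)} = - 4 \left(-3 + P\right) - q = \left(12 - 4 P\right) - q = 12 - q - 4 P$)
$W{\left(X,S \right)} = 38 S$ ($W{\left(X,S \right)} = \left(12 + 26\right) S = 38 S$)
$v{\left(-6,-10 \right)} W{\left(F{\left(T{\left(1 \right)} \right)},49 \right)} = \left(12 - -10 - -24\right) 38 \cdot 49 = \left(12 + 10 + 24\right) 1862 = 46 \cdot 1862 = 85652$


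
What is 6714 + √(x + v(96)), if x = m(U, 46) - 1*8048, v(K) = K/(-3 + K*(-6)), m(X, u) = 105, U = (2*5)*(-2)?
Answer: 6714 + I*√295874983/193 ≈ 6714.0 + 89.124*I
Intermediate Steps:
U = -20 (U = 10*(-2) = -20)
v(K) = K/(-3 - 6*K)
x = -7943 (x = 105 - 1*8048 = 105 - 8048 = -7943)
6714 + √(x + v(96)) = 6714 + √(-7943 - 1*96/(3 + 6*96)) = 6714 + √(-7943 - 1*96/(3 + 576)) = 6714 + √(-7943 - 1*96/579) = 6714 + √(-7943 - 1*96*1/579) = 6714 + √(-7943 - 32/193) = 6714 + √(-1533031/193) = 6714 + I*√295874983/193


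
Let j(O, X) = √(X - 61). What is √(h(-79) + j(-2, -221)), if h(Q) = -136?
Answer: √(-136 + I*√282) ≈ 0.71862 + 11.684*I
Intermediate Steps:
j(O, X) = √(-61 + X)
√(h(-79) + j(-2, -221)) = √(-136 + √(-61 - 221)) = √(-136 + √(-282)) = √(-136 + I*√282)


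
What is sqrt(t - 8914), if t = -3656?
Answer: I*sqrt(12570) ≈ 112.12*I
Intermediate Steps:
sqrt(t - 8914) = sqrt(-3656 - 8914) = sqrt(-12570) = I*sqrt(12570)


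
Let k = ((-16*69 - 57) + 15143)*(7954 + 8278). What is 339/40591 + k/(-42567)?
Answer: -9212349421771/1727837097 ≈ -5331.7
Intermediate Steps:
k = 226955824 (k = ((-1104 - 57) + 15143)*16232 = (-1161 + 15143)*16232 = 13982*16232 = 226955824)
339/40591 + k/(-42567) = 339/40591 + 226955824/(-42567) = 339*(1/40591) + 226955824*(-1/42567) = 339/40591 - 226955824/42567 = -9212349421771/1727837097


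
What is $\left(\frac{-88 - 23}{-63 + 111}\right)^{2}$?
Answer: $\frac{1369}{256} \approx 5.3477$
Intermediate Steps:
$\left(\frac{-88 - 23}{-63 + 111}\right)^{2} = \left(- \frac{111}{48}\right)^{2} = \left(\left(-111\right) \frac{1}{48}\right)^{2} = \left(- \frac{37}{16}\right)^{2} = \frac{1369}{256}$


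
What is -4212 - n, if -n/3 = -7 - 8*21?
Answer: -4737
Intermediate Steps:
n = 525 (n = -3*(-7 - 8*21) = -3*(-7 - 168) = -3*(-175) = 525)
-4212 - n = -4212 - 1*525 = -4212 - 525 = -4737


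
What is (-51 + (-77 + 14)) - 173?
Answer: -287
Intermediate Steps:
(-51 + (-77 + 14)) - 173 = (-51 - 63) - 173 = -114 - 173 = -287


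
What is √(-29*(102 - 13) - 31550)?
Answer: I*√34131 ≈ 184.75*I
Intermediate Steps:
√(-29*(102 - 13) - 31550) = √(-29*89 - 31550) = √(-2581 - 31550) = √(-34131) = I*√34131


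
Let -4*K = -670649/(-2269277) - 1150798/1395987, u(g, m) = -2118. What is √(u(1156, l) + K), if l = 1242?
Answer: I*√235499183760995938449620355/333461178042 ≈ 46.02*I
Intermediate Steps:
K = 1675262147483/12671524765596 (K = -(-670649/(-2269277) - 1150798/1395987)/4 = -(-670649*(-1/2269277) - 1150798*1/1395987)/4 = -(670649/2269277 - 1150798/1395987)/4 = -¼*(-1675262147483/3167881191399) = 1675262147483/12671524765596 ≈ 0.13221)
√(u(1156, l) + K) = √(-2118 + 1675262147483/12671524765596) = √(-26836614191384845/12671524765596) = I*√235499183760995938449620355/333461178042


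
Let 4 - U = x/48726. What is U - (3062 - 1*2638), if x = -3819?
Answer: -6820367/16242 ≈ -419.92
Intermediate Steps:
U = 66241/16242 (U = 4 - (-3819)/48726 = 4 - 1*(-1273/16242) = 4 + 1273/16242 = 66241/16242 ≈ 4.0784)
U - (3062 - 1*2638) = 66241/16242 - (3062 - 1*2638) = 66241/16242 - (3062 - 2638) = 66241/16242 - 1*424 = 66241/16242 - 424 = -6820367/16242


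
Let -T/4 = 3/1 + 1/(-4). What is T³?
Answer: -1331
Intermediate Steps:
T = -11 (T = -4*(3/1 + 1/(-4)) = -4*(3*1 + 1*(-¼)) = -4*(3 - ¼) = -4*11/4 = -11)
T³ = (-11)³ = -1331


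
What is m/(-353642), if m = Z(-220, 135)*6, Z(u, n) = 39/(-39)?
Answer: 3/176821 ≈ 1.6966e-5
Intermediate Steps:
Z(u, n) = -1 (Z(u, n) = 39*(-1/39) = -1)
m = -6 (m = -1*6 = -6)
m/(-353642) = -6/(-353642) = -6*(-1/353642) = 3/176821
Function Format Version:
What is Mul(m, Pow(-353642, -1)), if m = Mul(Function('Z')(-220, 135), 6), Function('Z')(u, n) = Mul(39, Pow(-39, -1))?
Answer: Rational(3, 176821) ≈ 1.6966e-5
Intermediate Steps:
Function('Z')(u, n) = -1 (Function('Z')(u, n) = Mul(39, Rational(-1, 39)) = -1)
m = -6 (m = Mul(-1, 6) = -6)
Mul(m, Pow(-353642, -1)) = Mul(-6, Pow(-353642, -1)) = Mul(-6, Rational(-1, 353642)) = Rational(3, 176821)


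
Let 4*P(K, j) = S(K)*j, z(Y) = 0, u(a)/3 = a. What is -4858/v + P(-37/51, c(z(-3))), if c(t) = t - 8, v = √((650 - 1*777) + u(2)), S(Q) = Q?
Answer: 74/51 + 4858*I/11 ≈ 1.451 + 441.64*I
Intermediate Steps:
u(a) = 3*a
v = 11*I (v = √((650 - 1*777) + 3*2) = √((650 - 777) + 6) = √(-127 + 6) = √(-121) = 11*I ≈ 11.0*I)
c(t) = -8 + t
P(K, j) = K*j/4 (P(K, j) = (K*j)/4 = K*j/4)
-4858/v + P(-37/51, c(z(-3))) = -4858*(-I/11) + (-37/51)*(-8 + 0)/4 = -(-4858)*I/11 + (¼)*(-37*1/51)*(-8) = 4858*I/11 + (¼)*(-37/51)*(-8) = 4858*I/11 + 74/51 = 74/51 + 4858*I/11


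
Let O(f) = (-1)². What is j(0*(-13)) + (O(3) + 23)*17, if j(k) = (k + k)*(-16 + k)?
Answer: 408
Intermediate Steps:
O(f) = 1
j(k) = 2*k*(-16 + k) (j(k) = (2*k)*(-16 + k) = 2*k*(-16 + k))
j(0*(-13)) + (O(3) + 23)*17 = 2*(0*(-13))*(-16 + 0*(-13)) + (1 + 23)*17 = 2*0*(-16 + 0) + 24*17 = 2*0*(-16) + 408 = 0 + 408 = 408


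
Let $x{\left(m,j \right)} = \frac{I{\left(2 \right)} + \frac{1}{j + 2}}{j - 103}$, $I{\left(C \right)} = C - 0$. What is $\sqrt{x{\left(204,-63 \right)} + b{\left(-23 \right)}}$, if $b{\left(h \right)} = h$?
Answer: $\frac{3 i \sqrt{262172266}}{10126} \approx 4.7971 i$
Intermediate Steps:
$I{\left(C \right)} = C$ ($I{\left(C \right)} = C + 0 = C$)
$x{\left(m,j \right)} = \frac{2 + \frac{1}{2 + j}}{-103 + j}$ ($x{\left(m,j \right)} = \frac{2 + \frac{1}{j + 2}}{j - 103} = \frac{2 + \frac{1}{2 + j}}{-103 + j}$)
$\sqrt{x{\left(204,-63 \right)} + b{\left(-23 \right)}} = \sqrt{\frac{5 + 2 \left(-63\right)}{-206 + \left(-63\right)^{2} - -6363} - 23} = \sqrt{\frac{5 - 126}{-206 + 3969 + 6363} - 23} = \sqrt{\frac{1}{10126} \left(-121\right) - 23} = \sqrt{- \frac{121}{10126} - 23} = \sqrt{- \frac{233019}{10126}} = \frac{3 i \sqrt{262172266}}{10126}$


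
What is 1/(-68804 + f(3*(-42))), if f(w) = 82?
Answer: -1/68722 ≈ -1.4551e-5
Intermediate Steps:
1/(-68804 + f(3*(-42))) = 1/(-68804 + 82) = 1/(-68722) = -1/68722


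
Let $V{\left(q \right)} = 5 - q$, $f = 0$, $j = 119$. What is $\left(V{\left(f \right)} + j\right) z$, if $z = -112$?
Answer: $-13888$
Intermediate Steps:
$\left(V{\left(f \right)} + j\right) z = \left(\left(5 - 0\right) + 119\right) \left(-112\right) = \left(\left(5 + 0\right) + 119\right) \left(-112\right) = \left(5 + 119\right) \left(-112\right) = 124 \left(-112\right) = -13888$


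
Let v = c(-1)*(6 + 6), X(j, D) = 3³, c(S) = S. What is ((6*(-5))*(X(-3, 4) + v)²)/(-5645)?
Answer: 1350/1129 ≈ 1.1957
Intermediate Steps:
X(j, D) = 27
v = -12 (v = -(6 + 6) = -1*12 = -12)
((6*(-5))*(X(-3, 4) + v)²)/(-5645) = ((6*(-5))*(27 - 12)²)/(-5645) = -30*15²*(-1/5645) = -30*225*(-1/5645) = -6750*(-1/5645) = 1350/1129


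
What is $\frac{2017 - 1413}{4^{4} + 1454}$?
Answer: $\frac{302}{855} \approx 0.35322$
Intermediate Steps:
$\frac{2017 - 1413}{4^{4} + 1454} = \frac{604}{256 + 1454} = \frac{604}{1710} = 604 \cdot \frac{1}{1710} = \frac{302}{855}$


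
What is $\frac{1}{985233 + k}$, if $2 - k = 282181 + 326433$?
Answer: $\frac{1}{376621} \approx 2.6552 \cdot 10^{-6}$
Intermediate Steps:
$k = -608612$ ($k = 2 - \left(282181 + 326433\right) = 2 - 608614 = -608612$)
$\frac{1}{985233 + k} = \frac{1}{985233 - 608612} = \frac{1}{376621}$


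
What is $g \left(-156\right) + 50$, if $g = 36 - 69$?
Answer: $5198$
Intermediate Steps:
$g = -33$ ($g = 36 - 69 = -33$)
$g \left(-156\right) + 50 = \left(-33\right) \left(-156\right) + 50 = 5148 + 50 = 5198$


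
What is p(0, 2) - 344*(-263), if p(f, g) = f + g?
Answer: 90474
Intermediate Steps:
p(0, 2) - 344*(-263) = (0 + 2) - 344*(-263) = 2 + 90472 = 90474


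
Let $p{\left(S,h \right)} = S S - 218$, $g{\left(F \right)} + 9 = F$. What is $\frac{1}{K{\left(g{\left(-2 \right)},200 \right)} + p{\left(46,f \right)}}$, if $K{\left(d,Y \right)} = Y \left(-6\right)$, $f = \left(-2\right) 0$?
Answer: $\frac{1}{698} \approx 0.0014327$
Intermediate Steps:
$g{\left(F \right)} = -9 + F$
$f = 0$
$p{\left(S,h \right)} = -218 + S^{2}$ ($p{\left(S,h \right)} = S^{2} - 218 = -218 + S^{2}$)
$K{\left(d,Y \right)} = - 6 Y$
$\frac{1}{K{\left(g{\left(-2 \right)},200 \right)} + p{\left(46,f \right)}} = \frac{1}{\left(-6\right) 200 - \left(218 - 46^{2}\right)} = \frac{1}{-1200 + \left(-218 + 2116\right)} = \frac{1}{-1200 + 1898} = \frac{1}{698}$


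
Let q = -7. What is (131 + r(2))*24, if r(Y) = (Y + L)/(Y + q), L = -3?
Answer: 15744/5 ≈ 3148.8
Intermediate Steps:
r(Y) = (-3 + Y)/(-7 + Y) (r(Y) = (Y - 3)/(Y - 7) = (-3 + Y)/(-7 + Y))
(131 + r(2))*24 = (131 + (-3 + 2)/(-7 + 2))*24 = (131 - 1/(-5))*24 = (131 - ⅕*(-1))*24 = (131 + ⅕)*24 = (656/5)*24 = 15744/5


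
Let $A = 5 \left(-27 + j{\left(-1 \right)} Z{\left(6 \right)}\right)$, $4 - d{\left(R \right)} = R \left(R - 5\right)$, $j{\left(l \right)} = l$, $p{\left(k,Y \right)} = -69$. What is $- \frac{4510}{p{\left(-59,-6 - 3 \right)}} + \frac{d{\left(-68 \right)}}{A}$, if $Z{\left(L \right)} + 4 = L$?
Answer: $\frac{199238}{2001} \approx 99.569$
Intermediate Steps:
$Z{\left(L \right)} = -4 + L$
$d{\left(R \right)} = 4 - R \left(-5 + R\right)$ ($d{\left(R \right)} = 4 - R \left(R - 5\right) = 4 - R \left(-5 + R\right)$)
$A = -145$ ($A = 5 \left(-27 - \left(-4 + 6\right)\right) = 5 \left(-27 - 2\right) = 5 \left(-29\right) = -145$)
$- \frac{4510}{p{\left(-59,-6 - 3 \right)}} + \frac{d{\left(-68 \right)}}{A} = - \frac{4510}{-69} + \frac{4 - \left(-68\right)^{2} + 5 \left(-68\right)}{-145} = \left(-4510\right) \left(- \frac{1}{69}\right) + \left(4 - 4624 - 340\right) \left(- \frac{1}{145}\right) = \frac{4510}{69} + \left(4 - 4624 - 340\right) \left(- \frac{1}{145}\right) = \frac{4510}{69} - - \frac{992}{29} = \frac{4510}{69} + \frac{992}{29} = \frac{199238}{2001}$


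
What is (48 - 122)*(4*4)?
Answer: -1184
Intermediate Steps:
(48 - 122)*(4*4) = -74*16 = -1184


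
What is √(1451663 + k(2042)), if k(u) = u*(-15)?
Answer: √1421033 ≈ 1192.1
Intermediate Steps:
k(u) = -15*u
√(1451663 + k(2042)) = √(1451663 - 15*2042) = √(1451663 - 30630) = √1421033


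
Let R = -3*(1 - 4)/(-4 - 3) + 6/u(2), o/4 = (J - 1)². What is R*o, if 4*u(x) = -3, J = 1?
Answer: 0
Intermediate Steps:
u(x) = -¾ (u(x) = (¼)*(-3) = -¾)
o = 0 (o = 4*(1 - 1)² = 4*0² = 4*0 = 0)
R = -65/7 (R = -3*(1 - 4)/(-4 - 3) + 6/(-¾) = -3/((-7/(-3))) + 6*(-4/3) = -3/((-7*(-⅓))) - 8 = -3/7/3 - 8 = -3*3/7 - 8 = -9/7 - 8 = -65/7 ≈ -9.2857)
R*o = -65/7*0 = 0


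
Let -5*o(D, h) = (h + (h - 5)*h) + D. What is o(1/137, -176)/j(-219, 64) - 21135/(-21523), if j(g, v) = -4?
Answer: 93471195103/58973020 ≈ 1585.0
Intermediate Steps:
o(D, h) = -D/5 - h/5 - h*(-5 + h)/5 (o(D, h) = -((h + (h - 5)*h) + D)/5 = -((h + (-5 + h)*h) + D)/5 = -((h + h*(-5 + h)) + D)/5 = -(D + h + h*(-5 + h))/5 = -D/5 - h/5 - h*(-5 + h)/5)
o(1/137, -176)/j(-219, 64) - 21135/(-21523) = (-⅕/137 - ⅕*(-176)² + (⅘)*(-176))/(-4) - 21135/(-21523) = (-⅕*1/137 - ⅕*30976 - 704/5)*(-¼) - 21135*(-1/21523) = (-1/685 - 30976/5 - 704/5)*(-¼) + 21135/21523 = -4340161/685*(-¼) + 21135/21523 = 4340161/2740 + 21135/21523 = 93471195103/58973020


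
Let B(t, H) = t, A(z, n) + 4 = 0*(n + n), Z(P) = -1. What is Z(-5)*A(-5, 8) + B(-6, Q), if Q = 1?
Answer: -2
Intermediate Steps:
A(z, n) = -4 (A(z, n) = -4 + 0*(n + n) = -4 + 0*(2*n) = -4 + 0 = -4)
Z(-5)*A(-5, 8) + B(-6, Q) = -1*(-4) - 6 = 4 - 6 = -2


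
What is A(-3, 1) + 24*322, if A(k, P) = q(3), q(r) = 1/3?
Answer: 23185/3 ≈ 7728.3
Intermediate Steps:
q(r) = ⅓
A(k, P) = ⅓
A(-3, 1) + 24*322 = ⅓ + 24*322 = ⅓ + 7728 = 23185/3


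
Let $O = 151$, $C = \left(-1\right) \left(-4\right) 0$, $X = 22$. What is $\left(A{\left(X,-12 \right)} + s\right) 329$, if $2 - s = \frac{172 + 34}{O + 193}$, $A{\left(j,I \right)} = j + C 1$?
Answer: $\frac{1324225}{172} \approx 7699.0$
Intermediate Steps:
$C = 0$ ($C = 4 \cdot 0 = 0$)
$A{\left(j,I \right)} = j$ ($A{\left(j,I \right)} = j + 0 \cdot 1 = j + 0 = j$)
$s = \frac{241}{172}$ ($s = 2 - \frac{172 + 34}{151 + 193} = 2 - \frac{206}{344} = 2 - 206 \cdot \frac{1}{344} = 2 - \frac{103}{172} = \frac{241}{172} \approx 1.4012$)
$\left(A{\left(X,-12 \right)} + s\right) 329 = \left(22 + \frac{241}{172}\right) 329 = \frac{4025}{172} \cdot 329 = \frac{1324225}{172}$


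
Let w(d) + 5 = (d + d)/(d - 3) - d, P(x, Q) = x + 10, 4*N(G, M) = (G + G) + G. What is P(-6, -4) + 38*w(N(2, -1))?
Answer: -319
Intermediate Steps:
N(G, M) = 3*G/4 (N(G, M) = ((G + G) + G)/4 = (2*G + G)/4 = (3*G)/4 = 3*G/4)
P(x, Q) = 10 + x
w(d) = -5 - d + 2*d/(-3 + d) (w(d) = -5 + ((d + d)/(d - 3) - d) = -5 + ((2*d)/(-3 + d) - d) = -5 + (2*d/(-3 + d) - d) = -5 + (-d + 2*d/(-3 + d)) = -5 - d + 2*d/(-3 + d))
P(-6, -4) + 38*w(N(2, -1)) = (10 - 6) + 38*((15 - ((3/4)*2)**2)/(-3 + (3/4)*2)) = 4 + 38*((15 - (3/2)**2)/(-3 + 3/2)) = 4 + 38*((15 - 1*9/4)/(-3/2)) = 4 + 38*(-2*(15 - 9/4)/3) = 4 + 38*(-2/3*51/4) = 4 + 38*(-17/2) = 4 - 323 = -319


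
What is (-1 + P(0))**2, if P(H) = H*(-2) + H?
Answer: 1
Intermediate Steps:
P(H) = -H (P(H) = -2*H + H = -H)
(-1 + P(0))**2 = (-1 - 1*0)**2 = (-1 + 0)**2 = (-1)**2 = 1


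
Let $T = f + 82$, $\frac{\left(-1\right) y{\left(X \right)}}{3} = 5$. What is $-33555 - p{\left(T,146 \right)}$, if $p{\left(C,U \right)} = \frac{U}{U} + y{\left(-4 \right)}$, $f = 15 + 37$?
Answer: $-33541$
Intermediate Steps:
$y{\left(X \right)} = -15$ ($y{\left(X \right)} = \left(-3\right) 5 = -15$)
$f = 52$
$T = 134$ ($T = 52 + 82 = 134$)
$p{\left(C,U \right)} = -14$ ($p{\left(C,U \right)} = \frac{U}{U} - 15 = 1 - 15 = -14$)
$-33555 - p{\left(T,146 \right)} = -33555 - -14 = -33555 + 14 = -33541$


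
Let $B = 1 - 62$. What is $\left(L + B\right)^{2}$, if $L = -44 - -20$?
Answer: $7225$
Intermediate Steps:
$B = -61$ ($B = 1 - 62 = -61$)
$L = -24$ ($L = -44 + 20 = -24$)
$\left(L + B\right)^{2} = \left(-24 - 61\right)^{2} = \left(-85\right)^{2} = 7225$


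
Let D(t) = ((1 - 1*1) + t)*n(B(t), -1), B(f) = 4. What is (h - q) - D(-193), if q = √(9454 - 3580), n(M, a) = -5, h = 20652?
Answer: 19687 - √5874 ≈ 19610.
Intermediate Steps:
D(t) = -5*t (D(t) = ((1 - 1*1) + t)*(-5) = ((1 - 1) + t)*(-5) = (0 + t)*(-5) = t*(-5) = -5*t)
q = √5874 ≈ 76.642
(h - q) - D(-193) = (20652 - √5874) - (-5)*(-193) = (20652 - √5874) - 1*965 = (20652 - √5874) - 965 = 19687 - √5874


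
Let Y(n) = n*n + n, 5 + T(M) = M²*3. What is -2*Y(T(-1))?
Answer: -4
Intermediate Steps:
T(M) = -5 + 3*M² (T(M) = -5 + M²*3 = -5 + 3*M²)
Y(n) = n + n² (Y(n) = n² + n = n + n²)
-2*Y(T(-1)) = -2*(-5 + 3*(-1)²)*(1 + (-5 + 3*(-1)²)) = -2*(-5 + 3*1)*(1 + (-5 + 3*1)) = -2*(-5 + 3)*(1 + (-5 + 3)) = -(-4)*(1 - 2) = -(-4)*(-1) = -2*2 = -4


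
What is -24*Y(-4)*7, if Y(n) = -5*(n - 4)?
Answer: -6720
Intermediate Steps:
Y(n) = 20 - 5*n (Y(n) = -5*(-4 + n) = 20 - 5*n)
-24*Y(-4)*7 = -24*(20 - 5*(-4))*7 = -24*(20 + 20)*7 = -24*40*7 = -960*7 = -6720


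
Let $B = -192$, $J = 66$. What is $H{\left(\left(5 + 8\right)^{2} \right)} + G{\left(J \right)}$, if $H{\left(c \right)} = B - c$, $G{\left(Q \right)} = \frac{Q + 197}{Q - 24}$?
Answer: $- \frac{14899}{42} \approx -354.74$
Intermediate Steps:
$G{\left(Q \right)} = \frac{197 + Q}{-24 + Q}$
$H{\left(c \right)} = -192 - c$
$H{\left(\left(5 + 8\right)^{2} \right)} + G{\left(J \right)} = \left(-192 - \left(5 + 8\right)^{2}\right) + \frac{197 + 66}{-24 + 66} = \left(-192 - 13^{2}\right) + \frac{1}{42} \cdot 263 = \left(-192 - 169\right) + \frac{1}{42} \cdot 263 = \left(-192 - 169\right) + \frac{263}{42} = -361 + \frac{263}{42} = - \frac{14899}{42}$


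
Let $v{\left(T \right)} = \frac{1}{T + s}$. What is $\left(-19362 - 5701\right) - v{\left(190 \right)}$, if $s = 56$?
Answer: $- \frac{6165499}{246} \approx -25063.0$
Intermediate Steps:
$v{\left(T \right)} = \frac{1}{56 + T}$ ($v{\left(T \right)} = \frac{1}{T + 56} = \frac{1}{56 + T}$)
$\left(-19362 - 5701\right) - v{\left(190 \right)} = \left(-19362 - 5701\right) - \frac{1}{56 + 190} = -25063 - \frac{1}{246} = - \frac{6165499}{246}$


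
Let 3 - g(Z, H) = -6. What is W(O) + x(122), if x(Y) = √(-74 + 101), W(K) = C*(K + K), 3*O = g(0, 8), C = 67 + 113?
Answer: 1080 + 3*√3 ≈ 1085.2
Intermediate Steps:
g(Z, H) = 9 (g(Z, H) = 3 - 1*(-6) = 3 + 6 = 9)
C = 180
O = 3 (O = (⅓)*9 = 3)
W(K) = 360*K (W(K) = 180*(K + K) = 180*(2*K) = 360*K)
x(Y) = 3*√3 (x(Y) = √27 = 3*√3)
W(O) + x(122) = 360*3 + 3*√3 = 1080 + 3*√3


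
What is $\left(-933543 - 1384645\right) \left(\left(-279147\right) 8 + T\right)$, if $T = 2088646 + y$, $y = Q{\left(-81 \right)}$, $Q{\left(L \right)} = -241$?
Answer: $335606394948$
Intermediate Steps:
$y = -241$
$T = 2088405$ ($T = 2088646 - 241 = 2088405$)
$\left(-933543 - 1384645\right) \left(\left(-279147\right) 8 + T\right) = \left(-933543 - 1384645\right) \left(\left(-279147\right) 8 + 2088405\right) = - 2318188 \left(-2233176 + 2088405\right) = \left(-2318188\right) \left(-144771\right) = 335606394948$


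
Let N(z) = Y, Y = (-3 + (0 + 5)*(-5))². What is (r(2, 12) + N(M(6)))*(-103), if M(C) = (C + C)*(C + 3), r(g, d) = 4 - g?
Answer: -80958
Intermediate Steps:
M(C) = 2*C*(3 + C) (M(C) = (2*C)*(3 + C) = 2*C*(3 + C))
Y = 784 (Y = (-3 + 5*(-5))² = (-3 - 25)² = (-28)² = 784)
N(z) = 784
(r(2, 12) + N(M(6)))*(-103) = ((4 - 1*2) + 784)*(-103) = ((4 - 2) + 784)*(-103) = (2 + 784)*(-103) = 786*(-103) = -80958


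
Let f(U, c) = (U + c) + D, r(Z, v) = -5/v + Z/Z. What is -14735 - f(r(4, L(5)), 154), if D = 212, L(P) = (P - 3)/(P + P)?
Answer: -15077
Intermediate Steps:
L(P) = (-3 + P)/(2*P) (L(P) = (-3 + P)/((2*P)) = (-3 + P)*(1/(2*P)) = (-3 + P)/(2*P))
r(Z, v) = 1 - 5/v (r(Z, v) = -5/v + 1 = 1 - 5/v)
f(U, c) = 212 + U + c (f(U, c) = (U + c) + 212 = 212 + U + c)
-14735 - f(r(4, L(5)), 154) = -14735 - (212 + (-5 + (½)*(-3 + 5)/5)/(((½)*(-3 + 5)/5)) + 154) = -14735 - (212 + (-5 + (½)*(⅕)*2)/(((½)*(⅕)*2)) + 154) = -14735 - (212 + (-5 + ⅕)/(⅕) + 154) = -14735 - (212 + 5*(-24/5) + 154) = -14735 - (212 - 24 + 154) = -14735 - 1*342 = -14735 - 342 = -15077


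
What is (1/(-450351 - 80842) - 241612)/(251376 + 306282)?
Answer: -5580113179/12879305478 ≈ -0.43326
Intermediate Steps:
(1/(-450351 - 80842) - 241612)/(251376 + 306282) = (1/(-531193) - 241612)/557658 = (-1/531193 - 241612)*(1/557658) = -128342603117/531193*1/557658 = -5580113179/12879305478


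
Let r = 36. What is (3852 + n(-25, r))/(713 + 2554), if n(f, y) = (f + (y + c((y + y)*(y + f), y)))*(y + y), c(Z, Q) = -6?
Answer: 156/121 ≈ 1.2893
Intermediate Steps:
n(f, y) = 2*y*(-6 + f + y) (n(f, y) = (f + (y - 6))*(y + y) = (f + (-6 + y))*(2*y) = (-6 + f + y)*(2*y) = 2*y*(-6 + f + y))
(3852 + n(-25, r))/(713 + 2554) = (3852 + 2*36*(-6 - 25 + 36))/(713 + 2554) = (3852 + 2*36*5)/3267 = (3852 + 360)*(1/3267) = 4212*(1/3267) = 156/121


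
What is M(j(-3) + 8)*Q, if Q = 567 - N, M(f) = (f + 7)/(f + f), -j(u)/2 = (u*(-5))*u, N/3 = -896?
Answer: 6975/4 ≈ 1743.8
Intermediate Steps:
N = -2688 (N = 3*(-896) = -2688)
j(u) = 10*u² (j(u) = -2*u*(-5)*u = -2*(-5*u)*u = -(-10)*u² = 10*u²)
M(f) = (7 + f)/(2*f) (M(f) = (7 + f)/((2*f)) = (7 + f)*(1/(2*f)) = (7 + f)/(2*f))
Q = 3255 (Q = 567 - 1*(-2688) = 567 + 2688 = 3255)
M(j(-3) + 8)*Q = ((7 + (10*(-3)² + 8))/(2*(10*(-3)² + 8)))*3255 = ((7 + (10*9 + 8))/(2*(10*9 + 8)))*3255 = ((7 + (90 + 8))/(2*(90 + 8)))*3255 = ((½)*(7 + 98)/98)*3255 = ((½)*(1/98)*105)*3255 = (15/28)*3255 = 6975/4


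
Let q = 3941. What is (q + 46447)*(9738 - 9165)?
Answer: 28872324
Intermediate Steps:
(q + 46447)*(9738 - 9165) = (3941 + 46447)*(9738 - 9165) = 50388*573 = 28872324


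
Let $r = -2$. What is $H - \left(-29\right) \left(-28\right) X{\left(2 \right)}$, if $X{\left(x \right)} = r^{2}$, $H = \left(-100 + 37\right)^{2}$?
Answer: $721$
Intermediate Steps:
$H = 3969$ ($H = \left(-63\right)^{2} = 3969$)
$X{\left(x \right)} = 4$ ($X{\left(x \right)} = \left(-2\right)^{2} = 4$)
$H - \left(-29\right) \left(-28\right) X{\left(2 \right)} = 3969 - \left(-29\right) \left(-28\right) 4 = 3969 - 812 \cdot 4 = 3969 - 3248 = 721$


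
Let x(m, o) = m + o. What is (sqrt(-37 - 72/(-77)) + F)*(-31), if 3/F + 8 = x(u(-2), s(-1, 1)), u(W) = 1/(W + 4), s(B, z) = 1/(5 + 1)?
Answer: 279/22 - 31*I*sqrt(213829)/77 ≈ 12.682 - 186.17*I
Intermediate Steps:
s(B, z) = 1/6
u(W) = 1/(4 + W)
F = -9/22 (F = 3/(-8 + (1/(4 - 2) + 1/6)) = 3/(-8 + (1/2 + 1/6)) = 3/(-8 + 2/3) = 3/(-22/3) = 3*(-3/22) = -9/22 ≈ -0.40909)
(sqrt(-37 - 72/(-77)) + F)*(-31) = (sqrt(-37 - 72/(-77)) - 9/22)*(-31) = (sqrt(-37 - 72*(-1/77)) - 9/22)*(-31) = (sqrt(-37 + 72/77) - 9/22)*(-31) = (sqrt(-2777/77) - 9/22)*(-31) = (I*sqrt(213829)/77 - 9/22)*(-31) = (-9/22 + I*sqrt(213829)/77)*(-31) = 279/22 - 31*I*sqrt(213829)/77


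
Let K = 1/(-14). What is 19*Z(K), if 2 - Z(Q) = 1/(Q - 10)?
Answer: 5624/141 ≈ 39.887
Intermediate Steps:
K = -1/14 ≈ -0.071429
Z(Q) = 2 - 1/(-10 + Q) (Z(Q) = 2 - 1/(Q - 10) = 2 - 1/(-10 + Q))
19*Z(K) = 19*((-21 + 2*(-1/14))/(-10 - 1/14)) = 19*((-21 - ⅐)/(-141/14)) = 19*(-14/141*(-148/7)) = 19*(296/141) = 5624/141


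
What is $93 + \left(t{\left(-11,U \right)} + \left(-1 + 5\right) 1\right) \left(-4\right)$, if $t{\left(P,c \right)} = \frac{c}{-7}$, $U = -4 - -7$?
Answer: $\frac{551}{7} \approx 78.714$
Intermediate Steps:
$U = 3$ ($U = -4 + 7 = 3$)
$t{\left(P,c \right)} = - \frac{c}{7}$ ($t{\left(P,c \right)} = c \left(- \frac{1}{7}\right) = - \frac{c}{7}$)
$93 + \left(t{\left(-11,U \right)} + \left(-1 + 5\right) 1\right) \left(-4\right) = 93 + \left(\left(- \frac{1}{7}\right) 3 + \left(-1 + 5\right) 1\right) \left(-4\right) = 93 + \left(- \frac{3}{7} + 4 \cdot 1\right) \left(-4\right) = 93 + \left(- \frac{3}{7} + 4\right) \left(-4\right) = 93 + \frac{25}{7} \left(-4\right) = 93 - \frac{100}{7} = \frac{551}{7}$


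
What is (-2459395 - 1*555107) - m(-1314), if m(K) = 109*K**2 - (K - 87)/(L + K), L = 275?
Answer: -198670789773/1039 ≈ -1.9121e+8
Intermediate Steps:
m(K) = 109*K**2 - (-87 + K)/(275 + K) (m(K) = 109*K**2 - (K - 87)/(275 + K) = 109*K**2 - (-87 + K)/(275 + K))
(-2459395 - 1*555107) - m(-1314) = (-2459395 - 1*555107) - (87 - 1*(-1314) + 109*(-1314)**3 + 29975*(-1314)**2)/(275 - 1314) = (-2459395 - 555107) - (87 + 1314 + 109*(-2268747144) + 29975*1726596)/(-1039) = -3014502 - (-1)*(87 + 1314 - 247293438696 + 51754715100)/1039 = -3014502 - (-1)*(-195538722195)/1039 = -3014502 - 1*195538722195/1039 = -3014502 - 195538722195/1039 = -198670789773/1039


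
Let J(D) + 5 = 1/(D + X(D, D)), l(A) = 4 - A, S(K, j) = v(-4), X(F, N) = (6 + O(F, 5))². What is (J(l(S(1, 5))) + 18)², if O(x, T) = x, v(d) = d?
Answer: 7038409/41616 ≈ 169.13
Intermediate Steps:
X(F, N) = (6 + F)²
S(K, j) = -4
J(D) = -5 + 1/(D + (6 + D)²)
(J(l(S(1, 5))) + 18)² = ((1 - 5*(4 - 1*(-4)) - 5*(6 + (4 - 1*(-4)))²)/((4 - 1*(-4)) + (6 + (4 - 1*(-4)))²) + 18)² = ((1 - 5*(4 + 4) - 5*(6 + (4 + 4))²)/((4 + 4) + (6 + (4 + 4))²) + 18)² = ((1 - 5*8 - 5*(6 + 8)²)/(8 + (6 + 8)²) + 18)² = ((1 - 40 - 5*14²)/(8 + 14²) + 18)² = ((1 - 40 - 5*196)/(8 + 196) + 18)² = ((1 - 40 - 980)/204 + 18)² = ((1/204)*(-1019) + 18)² = (-1019/204 + 18)² = (2653/204)² = 7038409/41616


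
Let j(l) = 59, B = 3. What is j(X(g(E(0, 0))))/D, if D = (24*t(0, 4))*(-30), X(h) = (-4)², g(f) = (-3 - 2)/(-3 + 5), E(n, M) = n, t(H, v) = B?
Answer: -59/2160 ≈ -0.027315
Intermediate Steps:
t(H, v) = 3
g(f) = -5/2
X(h) = 16
D = -2160 (D = (24*3)*(-30) = 72*(-30) = -2160)
j(X(g(E(0, 0))))/D = 59/(-2160) = 59*(-1/2160) = -59/2160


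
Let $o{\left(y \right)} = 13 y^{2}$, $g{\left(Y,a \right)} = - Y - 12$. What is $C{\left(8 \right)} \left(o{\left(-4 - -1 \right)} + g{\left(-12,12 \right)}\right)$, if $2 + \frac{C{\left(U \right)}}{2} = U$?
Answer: $1404$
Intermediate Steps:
$g{\left(Y,a \right)} = -12 - Y$
$C{\left(U \right)} = -4 + 2 U$
$C{\left(8 \right)} \left(o{\left(-4 - -1 \right)} + g{\left(-12,12 \right)}\right) = \left(-4 + 2 \cdot 8\right) \left(13 \left(-4 - -1\right)^{2} - 0\right) = \left(-4 + 16\right) \left(13 \left(-4 + 1\right)^{2} + \left(-12 + 12\right)\right) = 12 \left(13 \left(-3\right)^{2} + 0\right) = 12 \left(13 \cdot 9 + 0\right) = 12 \left(117 + 0\right) = 12 \cdot 117 = 1404$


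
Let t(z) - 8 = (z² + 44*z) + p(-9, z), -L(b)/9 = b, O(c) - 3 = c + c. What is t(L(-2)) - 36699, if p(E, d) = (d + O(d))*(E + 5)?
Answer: -35803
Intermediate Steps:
O(c) = 3 + 2*c (O(c) = 3 + (c + c) = 3 + 2*c)
p(E, d) = (3 + 3*d)*(5 + E) (p(E, d) = (d + (3 + 2*d))*(E + 5) = (3 + 3*d)*(5 + E))
L(b) = -9*b
t(z) = -4 + z² + 32*z (t(z) = 8 + ((z² + 44*z) + (15 + 3*(-9) + 15*z + 3*(-9)*z)) = 8 + ((z² + 44*z) + (15 - 27 + 15*z - 27*z)) = 8 + ((z² + 44*z) + (-12 - 12*z)) = 8 + (-12 + z² + 32*z) = -4 + z² + 32*z)
t(L(-2)) - 36699 = (-4 + (-9*(-2))² + 32*(-9*(-2))) - 36699 = (-4 + 18² + 32*18) - 36699 = (-4 + 324 + 576) - 36699 = 896 - 36699 = -35803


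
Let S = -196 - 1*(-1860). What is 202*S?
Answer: 336128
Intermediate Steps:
S = 1664 (S = -196 + 1860 = 1664)
202*S = 202*1664 = 336128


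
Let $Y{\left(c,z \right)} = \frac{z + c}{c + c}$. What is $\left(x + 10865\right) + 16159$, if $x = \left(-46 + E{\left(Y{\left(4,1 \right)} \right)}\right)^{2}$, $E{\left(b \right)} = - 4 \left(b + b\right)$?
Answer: $29625$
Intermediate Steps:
$Y{\left(c,z \right)} = \frac{c + z}{2 c}$
$E{\left(b \right)} = - 8 b$ ($E{\left(b \right)} = - 4 \cdot 2 b = - 8 b$)
$x = 2601$ ($x = \left(-46 - 8 \frac{4 + 1}{2 \cdot 4}\right)^{2} = \left(-46 - 8 \cdot \frac{1}{2} \cdot \frac{1}{4} \cdot 5\right)^{2} = \left(-46 - 5\right)^{2} = \left(-51\right)^{2} = 2601$)
$\left(x + 10865\right) + 16159 = \left(2601 + 10865\right) + 16159 = 13466 + 16159 = 29625$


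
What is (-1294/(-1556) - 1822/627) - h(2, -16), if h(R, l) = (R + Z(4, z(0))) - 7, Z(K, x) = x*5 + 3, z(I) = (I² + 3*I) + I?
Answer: -36235/487806 ≈ -0.074282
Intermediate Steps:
z(I) = I² + 4*I
Z(K, x) = 3 + 5*x (Z(K, x) = 5*x + 3 = 3 + 5*x)
h(R, l) = -4 + R (h(R, l) = (R + (3 + 5*(0*(4 + 0)))) - 7 = (R + (3 + 5*(0*4))) - 7 = (R + (3 + 5*0)) - 7 = (R + (3 + 0)) - 7 = (R + 3) - 7 = (3 + R) - 7 = -4 + R)
(-1294/(-1556) - 1822/627) - h(2, -16) = (-1294/(-1556) - 1822/627) - (-4 + 2) = (-1294*(-1/1556) - 1822*1/627) - 1*(-2) = (647/778 - 1822/627) + 2 = -1011847/487806 + 2 = -36235/487806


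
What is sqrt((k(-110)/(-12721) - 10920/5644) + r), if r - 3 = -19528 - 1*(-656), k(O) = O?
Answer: I*sqrt(6079806366659711229)/17949331 ≈ 137.37*I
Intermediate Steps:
r = -18869 (r = 3 + (-19528 - 1*(-656)) = 3 + (-19528 + 656) = 3 - 18872 = -18869)
sqrt((k(-110)/(-12721) - 10920/5644) + r) = sqrt((-110/(-12721) - 10920/5644) - 18869) = sqrt((-110*(-1/12721) - 10920*1/5644) - 18869) = sqrt((110/12721 - 2730/1411) - 18869) = sqrt(-34573120/17949331 - 18869) = sqrt(-338720499759/17949331) = I*sqrt(6079806366659711229)/17949331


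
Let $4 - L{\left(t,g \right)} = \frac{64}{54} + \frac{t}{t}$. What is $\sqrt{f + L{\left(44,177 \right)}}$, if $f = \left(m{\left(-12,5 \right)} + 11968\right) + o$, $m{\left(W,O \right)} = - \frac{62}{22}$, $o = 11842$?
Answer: $\frac{2 \sqrt{58337994}}{99} \approx 154.3$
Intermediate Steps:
$m{\left(W,O \right)} = - \frac{31}{11}$ ($m{\left(W,O \right)} = \left(-62\right) \frac{1}{22} = - \frac{31}{11}$)
$L{\left(t,g \right)} = \frac{49}{27}$ ($L{\left(t,g \right)} = 4 - \left(\frac{64}{54} + \frac{t}{t}\right) = 4 - \left(64 \cdot \frac{1}{54} + 1\right) = 4 - \left(\frac{32}{27} + 1\right) = 4 - \frac{59}{27} = \frac{49}{27}$)
$f = \frac{261879}{11}$ ($f = \left(- \frac{31}{11} + 11968\right) + 11842 = \frac{131617}{11} + 11842 = \frac{261879}{11} \approx 23807.0$)
$\sqrt{f + L{\left(44,177 \right)}} = \sqrt{\frac{261879}{11} + \frac{49}{27}} = \sqrt{\frac{7071272}{297}} = \frac{2 \sqrt{58337994}}{99}$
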